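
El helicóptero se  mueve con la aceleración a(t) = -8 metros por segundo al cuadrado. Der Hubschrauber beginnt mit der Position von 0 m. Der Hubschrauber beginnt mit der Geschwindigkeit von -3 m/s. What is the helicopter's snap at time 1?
To solve this, we need to take 2 derivatives of our acceleration equation a(t) = -8. Differentiating acceleration, we get jerk: j(t) = 0. Differentiating jerk, we get snap: s(t) = 0. From the given snap equation s(t) = 0, we substitute t = 1 to get s = 0.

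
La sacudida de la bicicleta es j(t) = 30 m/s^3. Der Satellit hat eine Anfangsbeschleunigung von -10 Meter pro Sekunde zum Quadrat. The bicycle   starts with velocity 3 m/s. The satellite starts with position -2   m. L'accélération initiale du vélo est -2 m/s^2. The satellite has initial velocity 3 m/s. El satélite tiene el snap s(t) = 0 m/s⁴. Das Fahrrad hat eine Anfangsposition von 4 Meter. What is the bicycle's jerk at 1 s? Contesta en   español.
De la ecuación de la sacudida j(t) = 30, sustituimos t = 1 para obtener j = 30.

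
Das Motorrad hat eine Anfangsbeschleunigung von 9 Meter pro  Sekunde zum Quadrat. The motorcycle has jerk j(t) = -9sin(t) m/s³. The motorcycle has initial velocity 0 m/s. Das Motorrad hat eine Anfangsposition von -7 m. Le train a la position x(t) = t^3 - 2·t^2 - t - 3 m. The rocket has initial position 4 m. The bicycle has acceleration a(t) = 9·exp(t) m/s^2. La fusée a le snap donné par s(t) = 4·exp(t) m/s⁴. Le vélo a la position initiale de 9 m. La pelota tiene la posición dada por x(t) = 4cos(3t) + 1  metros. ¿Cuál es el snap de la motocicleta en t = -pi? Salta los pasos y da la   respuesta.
s(-pi) = 9.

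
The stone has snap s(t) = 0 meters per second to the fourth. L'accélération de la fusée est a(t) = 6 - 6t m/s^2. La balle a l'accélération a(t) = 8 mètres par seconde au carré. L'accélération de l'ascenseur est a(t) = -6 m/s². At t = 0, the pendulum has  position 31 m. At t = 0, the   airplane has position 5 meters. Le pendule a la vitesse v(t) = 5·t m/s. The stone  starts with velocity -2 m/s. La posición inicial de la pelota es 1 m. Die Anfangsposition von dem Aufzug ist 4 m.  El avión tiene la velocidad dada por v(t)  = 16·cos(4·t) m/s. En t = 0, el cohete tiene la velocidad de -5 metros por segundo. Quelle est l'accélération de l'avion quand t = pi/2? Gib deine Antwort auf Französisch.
En partant de la vitesse v(t) = 16·cos(4·t), nous prenons 1 dérivée. En prenant d/dt de v(t), nous trouvons a(t) = -64·sin(4·t). Nous avons l'accélération a(t) = -64·sin(4·t). En substituant t = pi/2: a(pi/2) = 0.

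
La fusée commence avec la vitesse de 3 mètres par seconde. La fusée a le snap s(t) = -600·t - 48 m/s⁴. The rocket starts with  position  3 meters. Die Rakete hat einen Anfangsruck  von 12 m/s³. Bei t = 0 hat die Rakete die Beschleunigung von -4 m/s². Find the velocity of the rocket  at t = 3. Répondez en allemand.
Wir müssen die Stammfunktion unserer Gleichung für den Snap s(t) = -600·t - 48 3-mal finden. Mit ∫s(t)dt und Anwendung von j(0) = 12, finden wir j(t) = -300·t^2 - 48·t + 12. Durch Integration von dem Ruck und Verwendung der Anfangsbedingung a(0) = -4, erhalten wir a(t) = -100·t^3 - 24·t^2 + 12·t - 4. Durch Integration von der Beschleunigung und Verwendung der Anfangsbedingung v(0) = 3, erhalten wir v(t) = -25·t^4 - 8·t^3 + 6·t^2 - 4·t + 3. Aus der Gleichung für die Geschwindigkeit v(t) = -25·t^4 - 8·t^3 + 6·t^2 - 4·t + 3, setzen wir t = 3 ein und erhalten v = -2196.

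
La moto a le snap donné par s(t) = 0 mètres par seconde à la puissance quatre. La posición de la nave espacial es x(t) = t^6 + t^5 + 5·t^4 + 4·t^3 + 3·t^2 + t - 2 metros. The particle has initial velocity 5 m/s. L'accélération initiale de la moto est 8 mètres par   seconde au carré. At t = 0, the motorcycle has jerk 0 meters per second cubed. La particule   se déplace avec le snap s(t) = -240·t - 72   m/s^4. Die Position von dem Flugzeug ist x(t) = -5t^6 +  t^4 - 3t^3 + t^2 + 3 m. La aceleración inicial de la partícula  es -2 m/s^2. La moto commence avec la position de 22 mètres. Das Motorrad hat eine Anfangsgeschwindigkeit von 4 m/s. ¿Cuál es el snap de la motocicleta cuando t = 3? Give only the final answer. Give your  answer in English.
The answer is 0.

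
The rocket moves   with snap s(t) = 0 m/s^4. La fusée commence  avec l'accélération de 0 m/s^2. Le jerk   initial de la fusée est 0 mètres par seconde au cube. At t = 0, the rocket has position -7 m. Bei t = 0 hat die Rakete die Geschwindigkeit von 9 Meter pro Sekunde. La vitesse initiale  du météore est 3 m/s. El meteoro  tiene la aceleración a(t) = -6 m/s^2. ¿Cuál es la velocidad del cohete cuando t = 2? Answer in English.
To solve this, we need to take 3 antiderivatives of our snap equation s(t) = 0. Integrating snap and using the initial condition j(0) = 0, we get j(t) = 0. Integrating jerk and using the initial condition a(0) = 0, we get a(t) = 0. The integral of acceleration, with v(0) = 9, gives velocity: v(t) = 9. From the given velocity equation v(t) = 9, we substitute t = 2 to get v = 9.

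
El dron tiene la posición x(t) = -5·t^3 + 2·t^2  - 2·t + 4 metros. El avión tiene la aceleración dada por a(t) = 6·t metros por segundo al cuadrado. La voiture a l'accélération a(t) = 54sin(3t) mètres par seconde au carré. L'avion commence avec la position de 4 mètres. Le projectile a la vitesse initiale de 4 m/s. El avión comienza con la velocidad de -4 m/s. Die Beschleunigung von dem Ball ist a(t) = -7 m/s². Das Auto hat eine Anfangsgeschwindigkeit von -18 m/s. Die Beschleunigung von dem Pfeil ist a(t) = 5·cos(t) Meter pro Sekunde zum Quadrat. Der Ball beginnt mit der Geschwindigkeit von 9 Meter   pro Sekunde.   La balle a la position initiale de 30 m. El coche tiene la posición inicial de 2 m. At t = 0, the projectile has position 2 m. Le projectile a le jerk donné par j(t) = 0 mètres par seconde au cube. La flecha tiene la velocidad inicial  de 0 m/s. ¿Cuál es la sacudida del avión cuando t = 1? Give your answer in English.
We must differentiate our acceleration equation a(t) = 6·t 1 time. Taking d/dt of a(t), we find j(t) = 6. We have jerk j(t) = 6. Substituting t = 1: j(1) = 6.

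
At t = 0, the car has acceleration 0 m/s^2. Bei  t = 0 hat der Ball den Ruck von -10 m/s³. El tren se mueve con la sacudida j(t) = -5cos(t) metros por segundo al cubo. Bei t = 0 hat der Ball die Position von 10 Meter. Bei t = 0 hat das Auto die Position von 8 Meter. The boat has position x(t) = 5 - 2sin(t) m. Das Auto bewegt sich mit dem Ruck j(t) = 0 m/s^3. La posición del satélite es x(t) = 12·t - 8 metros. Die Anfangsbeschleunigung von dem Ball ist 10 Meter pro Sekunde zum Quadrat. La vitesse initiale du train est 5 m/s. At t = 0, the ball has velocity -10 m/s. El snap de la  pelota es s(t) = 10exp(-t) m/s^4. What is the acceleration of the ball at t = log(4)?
We need to integrate our snap equation s(t) = 10·exp(-t) 2 times. Taking ∫s(t)dt and applying j(0) = -10, we find j(t) = -10·exp(-t). Taking ∫j(t)dt and applying a(0) = 10, we find a(t) = 10·exp(-t). From the given acceleration equation a(t) = 10·exp(-t), we substitute t = log(4) to get a = 5/2.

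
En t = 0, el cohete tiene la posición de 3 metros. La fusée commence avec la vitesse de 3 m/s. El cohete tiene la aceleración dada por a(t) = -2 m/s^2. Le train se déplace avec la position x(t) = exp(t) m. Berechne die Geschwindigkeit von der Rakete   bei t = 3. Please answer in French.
Nous devons intégrer notre équation de l'accélération a(t) = -2 1 fois. En prenant ∫a(t)dt et en appliquant v(0) = 3, nous trouvons v(t) = 3 - 2·t. Nous avons la vitesse v(t) = 3 - 2·t. En substituant t = 3: v(3) = -3.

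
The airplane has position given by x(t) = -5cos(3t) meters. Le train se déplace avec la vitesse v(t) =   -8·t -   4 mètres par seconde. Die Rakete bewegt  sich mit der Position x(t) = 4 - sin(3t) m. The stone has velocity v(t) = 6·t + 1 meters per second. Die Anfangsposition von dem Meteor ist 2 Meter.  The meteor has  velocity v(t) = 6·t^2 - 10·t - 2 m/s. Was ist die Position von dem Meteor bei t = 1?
Wir müssen die Stammfunktion unserer Gleichung für die Geschwindigkeit v(t) = 6·t^2 - 10·t - 2 1-mal finden. Mit ∫v(t)dt und Anwendung von x(0) = 2, finden wir x(t) = 2·t^3 - 5·t^2 - 2·t + 2. Wir haben die Position x(t) = 2·t^3 - 5·t^2 - 2·t + 2. Durch Einsetzen von t = 1: x(1) = -3.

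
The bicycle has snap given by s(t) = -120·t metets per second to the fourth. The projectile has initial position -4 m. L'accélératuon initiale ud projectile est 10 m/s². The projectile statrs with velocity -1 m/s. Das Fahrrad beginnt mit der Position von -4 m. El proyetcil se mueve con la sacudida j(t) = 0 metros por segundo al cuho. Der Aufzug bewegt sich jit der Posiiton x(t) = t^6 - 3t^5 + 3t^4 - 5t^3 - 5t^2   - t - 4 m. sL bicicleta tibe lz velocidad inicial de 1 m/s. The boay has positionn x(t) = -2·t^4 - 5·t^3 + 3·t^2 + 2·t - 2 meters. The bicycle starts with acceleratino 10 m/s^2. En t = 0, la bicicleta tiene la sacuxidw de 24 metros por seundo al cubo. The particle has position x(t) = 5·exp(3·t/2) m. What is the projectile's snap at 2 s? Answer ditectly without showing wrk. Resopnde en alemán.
Die Antwort ist 0.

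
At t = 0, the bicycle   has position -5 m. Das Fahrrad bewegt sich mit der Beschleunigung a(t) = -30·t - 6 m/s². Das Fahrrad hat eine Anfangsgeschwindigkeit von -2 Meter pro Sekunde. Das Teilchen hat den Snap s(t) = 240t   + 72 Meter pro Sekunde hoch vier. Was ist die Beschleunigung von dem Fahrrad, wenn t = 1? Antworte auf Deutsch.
Mit a(t) = -30·t - 6 und Einsetzen von t = 1, finden wir a = -36.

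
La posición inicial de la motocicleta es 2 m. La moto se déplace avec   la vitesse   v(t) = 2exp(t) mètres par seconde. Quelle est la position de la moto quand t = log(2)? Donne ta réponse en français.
En partant de la vitesse v(t) = 2·exp(t), nous prenons 1 intégrale. En intégrant la vitesse et en utilisant la condition initiale x(0) = 2, nous obtenons x(t) = 2·exp(t). De l'équation de la position x(t) = 2·exp(t), nous substituons t = log(2) pour obtenir x = 4.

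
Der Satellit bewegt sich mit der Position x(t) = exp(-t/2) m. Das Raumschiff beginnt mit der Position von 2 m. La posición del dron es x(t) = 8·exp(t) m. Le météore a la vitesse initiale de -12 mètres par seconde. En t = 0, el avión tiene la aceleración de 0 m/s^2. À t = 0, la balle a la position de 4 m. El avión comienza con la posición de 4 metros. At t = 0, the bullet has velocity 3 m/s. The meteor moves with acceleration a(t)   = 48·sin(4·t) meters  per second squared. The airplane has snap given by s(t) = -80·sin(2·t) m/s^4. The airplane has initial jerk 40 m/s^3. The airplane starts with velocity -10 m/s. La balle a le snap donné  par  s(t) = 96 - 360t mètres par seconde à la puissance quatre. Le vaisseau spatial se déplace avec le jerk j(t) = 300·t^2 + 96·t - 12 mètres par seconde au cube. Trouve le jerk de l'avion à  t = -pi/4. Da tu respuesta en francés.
En partant du snap s(t) = -80·sin(2·t), nous prenons 1 intégrale. L'intégrale du snap, avec j(0) = 40, donne le jerk: j(t) = 40·cos(2·t). Nous avons le jerk j(t) = 40·cos(2·t). En substituant t = -pi/4: j(-pi/4) = 0.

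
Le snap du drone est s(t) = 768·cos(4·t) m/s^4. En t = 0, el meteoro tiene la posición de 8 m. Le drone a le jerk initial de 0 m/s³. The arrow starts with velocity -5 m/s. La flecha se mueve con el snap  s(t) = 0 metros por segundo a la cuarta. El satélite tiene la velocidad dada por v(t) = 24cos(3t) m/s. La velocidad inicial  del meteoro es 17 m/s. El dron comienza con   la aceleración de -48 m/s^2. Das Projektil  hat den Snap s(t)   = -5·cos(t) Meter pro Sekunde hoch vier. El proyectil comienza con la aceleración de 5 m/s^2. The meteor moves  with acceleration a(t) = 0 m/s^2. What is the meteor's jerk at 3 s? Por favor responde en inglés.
To solve this, we need to take 1 derivative of our acceleration equation a(t) = 0. The derivative of acceleration gives jerk: j(t) = 0. We have jerk j(t) = 0. Substituting t = 3: j(3) = 0.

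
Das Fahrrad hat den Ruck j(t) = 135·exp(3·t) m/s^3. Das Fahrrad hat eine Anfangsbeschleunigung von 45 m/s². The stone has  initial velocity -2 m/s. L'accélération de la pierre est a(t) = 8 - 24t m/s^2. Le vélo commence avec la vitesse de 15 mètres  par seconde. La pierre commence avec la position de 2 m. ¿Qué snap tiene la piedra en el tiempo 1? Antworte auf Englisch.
Starting from acceleration a(t) = 8 - 24·t, we take 2 derivatives. Taking d/dt of a(t), we find j(t) = -24. Taking d/dt of j(t), we find s(t) = 0. We have snap s(t) = 0. Substituting t = 1: s(1) = 0.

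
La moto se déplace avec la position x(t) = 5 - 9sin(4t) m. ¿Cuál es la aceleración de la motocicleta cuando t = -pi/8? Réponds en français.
Nous devons dériver notre équation de la position x(t) = 5 - 9·sin(4·t) 2 fois. En prenant d/dt de x(t), nous trouvons v(t) = -36·cos(4·t). La dérivée de la vitesse donne l'accélération: a(t) = 144·sin(4·t). En utilisant a(t) = 144·sin(4·t) et en substituant t = -pi/8, nous trouvons a = -144.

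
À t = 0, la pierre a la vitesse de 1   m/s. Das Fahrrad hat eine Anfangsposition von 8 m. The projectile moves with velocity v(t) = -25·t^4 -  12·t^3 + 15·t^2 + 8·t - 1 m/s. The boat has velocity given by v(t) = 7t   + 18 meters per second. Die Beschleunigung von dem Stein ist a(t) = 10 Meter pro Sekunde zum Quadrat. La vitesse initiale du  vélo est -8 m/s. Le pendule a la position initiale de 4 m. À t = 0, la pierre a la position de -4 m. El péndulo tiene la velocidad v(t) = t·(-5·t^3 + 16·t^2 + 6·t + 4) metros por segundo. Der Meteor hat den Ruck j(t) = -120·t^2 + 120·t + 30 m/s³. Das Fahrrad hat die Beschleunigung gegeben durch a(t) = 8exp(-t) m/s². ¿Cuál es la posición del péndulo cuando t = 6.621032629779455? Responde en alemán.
Wir müssen unsere Gleichung für die Geschwindigkeit v(t) = t·(-5·t^3 + 16·t^2 + 6·t + 4) 1-mal integrieren. Das Integral von der Geschwindigkeit ist die Position. Mit x(0) = 4 erhalten wir x(t) = -t^5 + 4·t^4 + 2·t^3 + 2·t^2 + 4. Aus der Gleichung für die Position x(t) = -t^5 + 4·t^4 + 2·t^3 + 2·t^2 + 4, setzen wir t = 6.621032629779455 ein und erhalten x = -4364.85654063152.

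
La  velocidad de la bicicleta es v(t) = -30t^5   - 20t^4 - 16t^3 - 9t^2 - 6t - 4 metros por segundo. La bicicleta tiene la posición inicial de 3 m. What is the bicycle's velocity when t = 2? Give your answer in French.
En utilisant v(t) = -30·t^5 - 20·t^4 - 16·t^3 - 9·t^2 - 6·t - 4 et en substituant t = 2, nous trouvons v = -1460.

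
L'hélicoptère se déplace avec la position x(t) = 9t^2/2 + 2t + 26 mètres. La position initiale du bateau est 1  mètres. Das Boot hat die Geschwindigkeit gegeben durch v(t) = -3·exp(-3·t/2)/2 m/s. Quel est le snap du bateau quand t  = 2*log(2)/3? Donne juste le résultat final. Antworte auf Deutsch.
s(2*log(2)/3) = 81/32.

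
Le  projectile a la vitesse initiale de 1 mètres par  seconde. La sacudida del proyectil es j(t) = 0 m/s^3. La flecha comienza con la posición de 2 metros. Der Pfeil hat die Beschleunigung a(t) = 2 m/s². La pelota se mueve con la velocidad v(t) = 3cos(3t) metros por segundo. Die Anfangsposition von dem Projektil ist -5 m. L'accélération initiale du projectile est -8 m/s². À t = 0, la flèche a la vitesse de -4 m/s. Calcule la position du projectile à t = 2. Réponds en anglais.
Starting from jerk j(t) = 0, we take 3 antiderivatives. The integral of jerk, with a(0) = -8, gives acceleration: a(t) = -8. Taking ∫a(t)dt and applying v(0) = 1, we find v(t) = 1 - 8·t. The integral of velocity, with x(0) = -5, gives position: x(t) = -4·t^2 + t - 5. From the given position equation x(t) = -4·t^2 + t - 5, we substitute t = 2 to get x = -19.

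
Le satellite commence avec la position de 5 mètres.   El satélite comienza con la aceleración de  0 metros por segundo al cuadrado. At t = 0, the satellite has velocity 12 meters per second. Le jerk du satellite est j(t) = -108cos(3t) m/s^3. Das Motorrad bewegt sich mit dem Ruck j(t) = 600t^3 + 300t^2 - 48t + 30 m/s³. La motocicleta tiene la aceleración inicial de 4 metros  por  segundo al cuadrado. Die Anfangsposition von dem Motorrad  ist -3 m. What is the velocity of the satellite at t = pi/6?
To find the answer, we compute 2 integrals of j(t) = -108·cos(3·t). Integrating jerk and using the initial condition a(0) = 0, we get a(t) = -36·sin(3·t). Integrating acceleration and using the initial condition v(0) = 12, we get v(t) = 12·cos(3·t). We have velocity v(t) = 12·cos(3·t). Substituting t = pi/6: v(pi/6) = 0.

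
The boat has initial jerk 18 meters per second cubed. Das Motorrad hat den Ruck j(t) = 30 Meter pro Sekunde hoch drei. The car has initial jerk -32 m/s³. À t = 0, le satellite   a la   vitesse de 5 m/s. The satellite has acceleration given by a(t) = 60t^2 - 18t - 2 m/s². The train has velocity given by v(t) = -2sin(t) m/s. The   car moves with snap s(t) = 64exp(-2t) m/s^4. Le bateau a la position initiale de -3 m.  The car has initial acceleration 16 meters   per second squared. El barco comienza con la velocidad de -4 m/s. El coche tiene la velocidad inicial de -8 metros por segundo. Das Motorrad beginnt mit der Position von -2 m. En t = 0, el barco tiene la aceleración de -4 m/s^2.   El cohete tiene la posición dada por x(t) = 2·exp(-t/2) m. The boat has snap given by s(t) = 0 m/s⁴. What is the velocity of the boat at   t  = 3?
To solve this, we need to take 3 integrals of our snap equation s(t) = 0. Taking ∫s(t)dt and applying j(0) = 18, we find j(t) = 18. Integrating jerk and using the initial condition a(0) = -4, we get a(t) = 18·t - 4. Taking ∫a(t)dt and applying v(0) = -4, we find v(t) = 9·t^2 - 4·t - 4. From the given velocity equation v(t) = 9·t^2 - 4·t - 4, we substitute t = 3 to get v = 65.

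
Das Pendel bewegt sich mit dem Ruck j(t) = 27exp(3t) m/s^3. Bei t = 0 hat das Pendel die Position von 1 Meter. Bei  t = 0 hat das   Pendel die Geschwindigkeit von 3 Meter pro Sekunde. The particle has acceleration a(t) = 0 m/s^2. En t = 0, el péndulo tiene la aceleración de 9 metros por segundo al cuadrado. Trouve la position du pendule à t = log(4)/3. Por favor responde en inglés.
To find the answer, we compute 3 integrals of j(t) = 27·exp(3·t). Integrating jerk and using the initial condition a(0) = 9, we get a(t) = 9·exp(3·t). The integral of acceleration, with v(0) = 3, gives velocity: v(t) = 3·exp(3·t). Finding the antiderivative of v(t) and using x(0) = 1: x(t) = exp(3·t). From the given position equation x(t) = exp(3·t), we substitute t = log(4)/3 to get x = 4.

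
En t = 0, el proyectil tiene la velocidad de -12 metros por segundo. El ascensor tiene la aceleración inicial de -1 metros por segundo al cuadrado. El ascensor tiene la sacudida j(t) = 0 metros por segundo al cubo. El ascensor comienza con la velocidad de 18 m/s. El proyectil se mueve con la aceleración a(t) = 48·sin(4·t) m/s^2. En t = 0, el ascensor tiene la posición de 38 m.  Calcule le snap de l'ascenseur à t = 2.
Pour résoudre ceci, nous devons prendre 1 dérivée de notre équation du jerk j(t) = 0. En dérivant le jerk, nous obtenons le snap: s(t) = 0. En utilisant s(t) = 0 et en substituant t = 2, nous trouvons s = 0.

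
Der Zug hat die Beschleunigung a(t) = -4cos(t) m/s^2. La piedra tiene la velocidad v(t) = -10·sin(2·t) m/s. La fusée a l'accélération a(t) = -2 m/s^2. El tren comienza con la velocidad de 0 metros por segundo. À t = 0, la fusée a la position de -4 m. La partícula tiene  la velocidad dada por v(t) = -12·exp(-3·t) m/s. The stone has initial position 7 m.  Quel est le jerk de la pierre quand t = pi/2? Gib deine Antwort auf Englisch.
We must differentiate our velocity equation v(t) = -10·sin(2·t) 2 times. The derivative of velocity gives acceleration: a(t) = -20·cos(2·t). The derivative of acceleration gives jerk: j(t) = 40·sin(2·t). From the given jerk equation j(t) = 40·sin(2·t), we substitute t = pi/2 to get j = 0.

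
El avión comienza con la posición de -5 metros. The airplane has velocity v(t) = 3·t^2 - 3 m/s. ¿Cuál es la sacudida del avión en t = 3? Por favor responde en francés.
En partant de la vitesse v(t) = 3·t^2 - 3, nous prenons 2 dérivées. La dérivée de la vitesse donne l'accélération: a(t) = 6·t. En prenant d/dt de a(t), nous trouvons j(t) = 6. En utilisant j(t) = 6 et en substituant t = 3, nous trouvons j = 6.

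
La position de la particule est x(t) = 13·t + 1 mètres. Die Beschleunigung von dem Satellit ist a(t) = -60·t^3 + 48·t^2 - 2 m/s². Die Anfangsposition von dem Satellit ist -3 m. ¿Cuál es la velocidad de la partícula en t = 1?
Para resolver esto, necesitamos tomar 1 derivada de nuestra ecuación de la posición x(t) = 13·t + 1. La derivada de la posición da la velocidad: v(t) = 13. De la ecuación de la velocidad v(t) = 13, sustituimos t = 1 para obtener v = 13.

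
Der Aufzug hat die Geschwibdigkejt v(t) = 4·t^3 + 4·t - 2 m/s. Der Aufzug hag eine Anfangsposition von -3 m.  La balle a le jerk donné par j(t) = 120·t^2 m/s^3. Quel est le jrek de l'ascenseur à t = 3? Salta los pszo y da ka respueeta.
À t = 3, j = 72.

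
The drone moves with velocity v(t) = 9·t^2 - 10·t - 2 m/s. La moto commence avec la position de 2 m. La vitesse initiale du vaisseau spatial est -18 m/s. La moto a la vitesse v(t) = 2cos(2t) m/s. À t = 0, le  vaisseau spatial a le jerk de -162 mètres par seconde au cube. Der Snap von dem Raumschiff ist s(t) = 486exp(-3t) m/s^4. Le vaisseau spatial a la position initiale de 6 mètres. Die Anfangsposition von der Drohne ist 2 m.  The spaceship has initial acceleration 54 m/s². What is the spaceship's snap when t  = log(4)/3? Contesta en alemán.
Aus der Gleichung für den Snap s(t) = 486·exp(-3·t), setzen wir t = log(4)/3 ein und erhalten s = 243/2.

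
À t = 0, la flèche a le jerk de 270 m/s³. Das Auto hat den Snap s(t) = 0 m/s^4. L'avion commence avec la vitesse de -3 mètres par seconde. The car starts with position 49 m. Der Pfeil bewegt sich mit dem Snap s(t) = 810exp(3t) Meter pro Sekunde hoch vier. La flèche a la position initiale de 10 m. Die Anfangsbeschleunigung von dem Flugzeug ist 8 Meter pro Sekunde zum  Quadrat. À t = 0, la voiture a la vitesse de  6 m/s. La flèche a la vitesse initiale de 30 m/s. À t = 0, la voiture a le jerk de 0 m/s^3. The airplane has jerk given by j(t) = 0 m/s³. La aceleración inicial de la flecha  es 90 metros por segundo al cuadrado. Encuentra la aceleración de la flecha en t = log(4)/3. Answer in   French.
Nous devons intégrer notre équation du snap s(t) = 810·exp(3·t) 2 fois. La primitive du snap, avec j(0) = 270, donne le jerk: j(t) = 270·exp(3·t). La primitive du jerk est l'accélération. En utilisant a(0) = 90, nous obtenons a(t) = 90·exp(3·t). En utilisant a(t) = 90·exp(3·t) et en substituant t = log(4)/3, nous trouvons a = 360.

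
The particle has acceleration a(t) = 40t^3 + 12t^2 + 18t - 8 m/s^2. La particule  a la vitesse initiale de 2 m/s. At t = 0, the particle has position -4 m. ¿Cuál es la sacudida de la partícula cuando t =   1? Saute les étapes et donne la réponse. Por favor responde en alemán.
Die Antwort ist 162.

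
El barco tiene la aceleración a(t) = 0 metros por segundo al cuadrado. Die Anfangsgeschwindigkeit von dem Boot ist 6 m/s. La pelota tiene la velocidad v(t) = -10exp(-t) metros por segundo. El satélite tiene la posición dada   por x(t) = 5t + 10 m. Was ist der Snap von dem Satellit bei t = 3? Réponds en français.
En partant de la position x(t) = 5·t + 10, nous prenons 4 dérivées. En dérivant la position, nous obtenons la vitesse: v(t) = 5. La dérivée de la vitesse donne l'accélération: a(t) = 0. La dérivée de l'accélération donne le jerk: j(t) = 0. En dérivant le jerk, nous obtenons le snap: s(t) = 0. De l'équation du snap s(t) = 0, nous substituons t = 3 pour obtenir s = 0.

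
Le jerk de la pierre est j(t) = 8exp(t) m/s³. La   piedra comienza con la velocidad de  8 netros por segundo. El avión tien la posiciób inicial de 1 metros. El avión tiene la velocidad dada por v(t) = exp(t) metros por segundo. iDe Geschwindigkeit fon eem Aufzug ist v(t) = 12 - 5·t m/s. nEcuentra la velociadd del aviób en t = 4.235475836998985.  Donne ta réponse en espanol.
Tenemos la velocidad v(t) = exp(t). Sustituyendo t = 4.235475836998985: v(4.235475836998985) = 69.0945486552138.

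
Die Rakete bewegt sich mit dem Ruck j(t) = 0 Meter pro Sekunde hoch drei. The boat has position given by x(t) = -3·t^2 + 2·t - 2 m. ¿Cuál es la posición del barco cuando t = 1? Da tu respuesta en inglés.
We have position x(t) = -3·t^2 + 2·t - 2. Substituting t = 1: x(1) = -3.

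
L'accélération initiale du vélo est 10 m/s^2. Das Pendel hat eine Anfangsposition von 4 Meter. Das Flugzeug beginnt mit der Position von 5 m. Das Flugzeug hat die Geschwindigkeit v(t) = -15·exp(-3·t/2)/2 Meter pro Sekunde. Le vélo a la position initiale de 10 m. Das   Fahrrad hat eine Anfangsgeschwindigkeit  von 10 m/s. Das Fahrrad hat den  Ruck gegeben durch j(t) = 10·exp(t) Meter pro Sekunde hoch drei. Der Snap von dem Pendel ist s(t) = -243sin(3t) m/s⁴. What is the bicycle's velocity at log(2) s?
To solve this, we need to take 2 antiderivatives of our jerk equation j(t) = 10·exp(t). Finding the antiderivative of j(t) and using a(0) = 10: a(t) = 10·exp(t). Integrating acceleration and using the initial condition v(0) = 10, we get v(t) = 10·exp(t). We have velocity v(t) = 10·exp(t). Substituting t = log(2): v(log(2)) = 20.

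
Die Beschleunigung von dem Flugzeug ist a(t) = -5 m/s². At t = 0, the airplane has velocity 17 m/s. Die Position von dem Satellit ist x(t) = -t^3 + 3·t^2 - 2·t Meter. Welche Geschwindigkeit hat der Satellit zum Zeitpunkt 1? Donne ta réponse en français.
Nous devons dériver notre équation de la position x(t) = -t^3 + 3·t^2 - 2·t 1 fois. La dérivée de la position donne la vitesse: v(t) = -3·t^2 + 6·t - 2. De l'équation de la vitesse v(t) = -3·t^2 + 6·t - 2, nous substituons t = 1 pour obtenir v = 1.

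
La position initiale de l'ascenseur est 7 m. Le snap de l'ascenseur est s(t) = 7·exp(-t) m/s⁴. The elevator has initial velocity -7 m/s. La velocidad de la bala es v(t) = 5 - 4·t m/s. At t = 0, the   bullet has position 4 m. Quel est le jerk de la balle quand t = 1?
Nous devons dériver notre équation de la vitesse v(t) = 5 - 4·t 2 fois. La dérivée de la vitesse donne l'accélération: a(t) = -4. La dérivée de l'accélération donne le jerk: j(t) = 0. Nous avons le jerk j(t) = 0. En substituant t = 1: j(1) = 0.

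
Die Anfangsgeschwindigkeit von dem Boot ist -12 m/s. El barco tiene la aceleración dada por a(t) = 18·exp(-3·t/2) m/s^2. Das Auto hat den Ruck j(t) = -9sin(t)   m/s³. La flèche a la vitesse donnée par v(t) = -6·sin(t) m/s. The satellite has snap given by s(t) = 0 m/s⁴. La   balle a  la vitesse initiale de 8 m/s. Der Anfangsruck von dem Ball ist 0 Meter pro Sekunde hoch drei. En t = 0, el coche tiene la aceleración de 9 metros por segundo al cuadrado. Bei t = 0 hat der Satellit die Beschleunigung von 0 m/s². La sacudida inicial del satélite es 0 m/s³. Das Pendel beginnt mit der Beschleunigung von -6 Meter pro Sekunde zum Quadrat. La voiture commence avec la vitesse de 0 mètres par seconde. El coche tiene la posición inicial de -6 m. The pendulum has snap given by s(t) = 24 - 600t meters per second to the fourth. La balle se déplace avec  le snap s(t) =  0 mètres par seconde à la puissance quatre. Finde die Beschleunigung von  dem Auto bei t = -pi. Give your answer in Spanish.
Partiendo de la sacudida j(t) = -9·sin(t), tomamos 1 integral. La integral de la sacudida, con a(0) = 9, da la aceleración: a(t) = 9·cos(t). Usando a(t) = 9·cos(t) y sustituyendo t = -pi, encontramos a = -9.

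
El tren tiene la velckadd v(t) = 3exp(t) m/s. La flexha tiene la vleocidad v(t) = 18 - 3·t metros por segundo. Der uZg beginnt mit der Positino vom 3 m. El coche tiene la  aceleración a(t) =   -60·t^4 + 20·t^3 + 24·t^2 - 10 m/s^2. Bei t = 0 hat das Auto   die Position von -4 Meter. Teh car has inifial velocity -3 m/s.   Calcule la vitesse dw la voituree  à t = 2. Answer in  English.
We need to integrate our acceleration equation a(t) = -60·t^4 + 20·t^3 + 24·t^2 - 10 1 time. Finding the integral of a(t) and using v(0) = -3: v(t) = -12·t^5 + 5·t^4 + 8·t^3 - 10·t - 3. From the given velocity equation v(t) = -12·t^5 + 5·t^4 + 8·t^3 - 10·t - 3, we substitute t = 2 to get v = -263.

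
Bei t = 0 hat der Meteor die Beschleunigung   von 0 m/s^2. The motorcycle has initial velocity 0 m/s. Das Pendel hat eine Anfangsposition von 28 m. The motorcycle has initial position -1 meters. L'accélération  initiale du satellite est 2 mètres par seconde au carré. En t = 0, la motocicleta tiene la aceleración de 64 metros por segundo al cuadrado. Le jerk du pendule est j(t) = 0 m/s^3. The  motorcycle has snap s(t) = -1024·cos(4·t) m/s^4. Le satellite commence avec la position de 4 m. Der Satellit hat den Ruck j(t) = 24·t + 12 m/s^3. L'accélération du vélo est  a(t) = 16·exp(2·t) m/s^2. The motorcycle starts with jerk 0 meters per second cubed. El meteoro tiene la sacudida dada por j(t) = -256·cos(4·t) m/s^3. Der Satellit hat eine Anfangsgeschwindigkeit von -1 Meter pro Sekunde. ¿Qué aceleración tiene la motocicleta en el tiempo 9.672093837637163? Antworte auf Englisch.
To find the answer, we compute 2 antiderivatives of s(t) = -1024·cos(4·t). The antiderivative of snap, with j(0) = 0, gives jerk: j(t) = -256·sin(4·t). Taking ∫j(t)dt and applying a(0) = 64, we find a(t) = 64·cos(4·t). From the given acceleration equation a(t) = 64·cos(4·t), we substitute t = 9.672093837637163 to get a = 35.1555480705656.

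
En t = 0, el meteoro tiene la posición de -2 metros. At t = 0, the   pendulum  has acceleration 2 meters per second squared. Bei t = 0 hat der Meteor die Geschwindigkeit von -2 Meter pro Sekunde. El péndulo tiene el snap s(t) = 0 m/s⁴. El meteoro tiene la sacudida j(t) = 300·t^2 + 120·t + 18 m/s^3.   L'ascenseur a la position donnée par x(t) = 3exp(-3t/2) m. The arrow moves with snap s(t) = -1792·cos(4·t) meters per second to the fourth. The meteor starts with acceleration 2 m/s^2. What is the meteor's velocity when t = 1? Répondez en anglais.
We need to integrate our jerk equation j(t) = 300·t^2 + 120·t + 18 2 times. The antiderivative of jerk, with a(0) = 2, gives acceleration: a(t) = 100·t^3 + 60·t^2 + 18·t + 2. The integral of acceleration is velocity. Using v(0) = -2, we get v(t) = 25·t^4 + 20·t^3 + 9·t^2 + 2·t - 2. Using v(t) = 25·t^4 + 20·t^3 + 9·t^2 + 2·t - 2 and substituting t = 1, we find v = 54.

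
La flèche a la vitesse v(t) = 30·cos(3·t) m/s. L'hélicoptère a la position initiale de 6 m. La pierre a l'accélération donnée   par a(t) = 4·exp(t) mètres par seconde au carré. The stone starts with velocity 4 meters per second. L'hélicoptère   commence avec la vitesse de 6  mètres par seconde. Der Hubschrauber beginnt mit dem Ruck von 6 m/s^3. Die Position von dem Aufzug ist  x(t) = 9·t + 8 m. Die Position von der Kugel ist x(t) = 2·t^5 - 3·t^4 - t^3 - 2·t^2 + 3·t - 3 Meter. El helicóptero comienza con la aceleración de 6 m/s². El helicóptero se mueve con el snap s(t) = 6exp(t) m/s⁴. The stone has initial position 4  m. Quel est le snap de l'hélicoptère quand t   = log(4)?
Nous avons le snap s(t) = 6·exp(t). En substituant t = log(4): s(log(4)) = 24.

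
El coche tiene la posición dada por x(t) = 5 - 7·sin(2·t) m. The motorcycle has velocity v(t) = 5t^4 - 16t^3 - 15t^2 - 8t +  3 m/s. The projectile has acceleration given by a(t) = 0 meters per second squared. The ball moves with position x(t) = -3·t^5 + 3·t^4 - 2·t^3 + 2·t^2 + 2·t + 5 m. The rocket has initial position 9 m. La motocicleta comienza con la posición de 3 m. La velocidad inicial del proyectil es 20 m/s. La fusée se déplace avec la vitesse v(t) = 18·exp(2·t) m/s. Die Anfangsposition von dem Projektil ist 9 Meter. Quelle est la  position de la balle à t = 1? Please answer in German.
Aus der Gleichung für die Position x(t) = -3·t^5 + 3·t^4 - 2·t^3 + 2·t^2 + 2·t + 5, setzen wir t = 1 ein und erhalten x = 7.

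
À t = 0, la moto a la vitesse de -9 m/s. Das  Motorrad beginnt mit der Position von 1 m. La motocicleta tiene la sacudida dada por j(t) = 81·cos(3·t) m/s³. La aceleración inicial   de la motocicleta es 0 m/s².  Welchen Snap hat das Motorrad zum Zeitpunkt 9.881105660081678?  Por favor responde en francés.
Nous devons dériver notre équation du jerk j(t) = 81·cos(3·t) 1 fois. En dérivant le jerk, nous obtenons le snap: s(t) = -243·sin(3·t). En utilisant s(t) = -243·sin(3·t) et en substituant t = 9.881105660081678, nous trouvons s = 238.068250348484.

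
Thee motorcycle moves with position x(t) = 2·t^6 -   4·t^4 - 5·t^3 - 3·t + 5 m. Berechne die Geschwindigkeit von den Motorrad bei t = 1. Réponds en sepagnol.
Para resolver esto, necesitamos tomar 1 derivada de nuestra ecuación de la posición x(t) = 2·t^6 - 4·t^4 - 5·t^3 - 3·t + 5. La derivada de la posición da la velocidad: v(t) = 12·t^5 - 16·t^3 - 15·t^2 - 3. De la ecuación de la velocidad v(t) = 12·t^5 - 16·t^3 - 15·t^2 - 3, sustituimos t = 1 para obtener v = -22.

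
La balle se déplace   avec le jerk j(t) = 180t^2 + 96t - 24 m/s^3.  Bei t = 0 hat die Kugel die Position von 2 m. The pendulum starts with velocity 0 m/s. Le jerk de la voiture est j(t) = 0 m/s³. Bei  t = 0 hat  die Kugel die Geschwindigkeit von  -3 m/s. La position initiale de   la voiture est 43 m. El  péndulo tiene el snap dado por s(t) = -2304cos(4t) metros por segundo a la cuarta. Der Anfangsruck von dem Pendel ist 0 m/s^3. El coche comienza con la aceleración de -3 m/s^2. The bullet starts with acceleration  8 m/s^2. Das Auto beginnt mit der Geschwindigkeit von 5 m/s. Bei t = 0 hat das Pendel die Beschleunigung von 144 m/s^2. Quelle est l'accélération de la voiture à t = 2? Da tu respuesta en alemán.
Wir müssen unsere Gleichung für den Ruck j(t) = 0 1-mal integrieren. Das Integral von dem Ruck, mit a(0) = -3, ergibt die Beschleunigung: a(t) = -3. Mit a(t) = -3 und Einsetzen von t = 2, finden wir a = -3.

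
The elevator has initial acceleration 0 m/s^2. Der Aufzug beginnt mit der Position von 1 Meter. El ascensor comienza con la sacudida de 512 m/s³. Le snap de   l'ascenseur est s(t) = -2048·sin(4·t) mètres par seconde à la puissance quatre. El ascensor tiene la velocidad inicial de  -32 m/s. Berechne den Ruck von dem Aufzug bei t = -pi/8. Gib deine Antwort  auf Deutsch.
Ausgehend von dem Snap s(t) = -2048·sin(4·t), nehmen wir 1 Stammfunktion. Die Stammfunktion von dem Snap ist der Ruck. Mit j(0) = 512 erhalten wir j(t) = 512·cos(4·t). Wir haben den Ruck j(t) = 512·cos(4·t). Durch Einsetzen von t = -pi/8: j(-pi/8) = 0.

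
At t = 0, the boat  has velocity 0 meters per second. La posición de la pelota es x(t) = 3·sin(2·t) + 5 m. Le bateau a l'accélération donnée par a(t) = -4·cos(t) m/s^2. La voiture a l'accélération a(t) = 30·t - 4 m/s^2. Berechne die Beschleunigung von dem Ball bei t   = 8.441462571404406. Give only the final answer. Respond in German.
Die Antwort ist 11.0721016694009.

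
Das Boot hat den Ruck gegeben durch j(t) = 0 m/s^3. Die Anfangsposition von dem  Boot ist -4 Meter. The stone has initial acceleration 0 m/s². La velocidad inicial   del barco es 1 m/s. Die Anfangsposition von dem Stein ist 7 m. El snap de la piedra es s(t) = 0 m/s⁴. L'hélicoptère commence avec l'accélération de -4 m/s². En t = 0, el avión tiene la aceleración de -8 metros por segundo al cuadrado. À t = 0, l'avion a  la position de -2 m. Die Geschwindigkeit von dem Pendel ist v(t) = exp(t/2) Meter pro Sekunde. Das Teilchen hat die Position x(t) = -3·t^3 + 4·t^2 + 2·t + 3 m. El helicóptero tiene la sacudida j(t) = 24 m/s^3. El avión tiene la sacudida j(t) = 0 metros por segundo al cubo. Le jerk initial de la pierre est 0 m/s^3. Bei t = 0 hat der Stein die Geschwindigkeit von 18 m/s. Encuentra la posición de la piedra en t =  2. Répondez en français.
En partant du snap s(t) = 0, nous prenons 4 intégrales. En prenant ∫s(t)dt et en appliquant j(0) = 0, nous trouvons j(t) = 0. La primitive du jerk, avec a(0) = 0, donne l'accélération: a(t) = 0. La primitive de l'accélération est la vitesse. En utilisant v(0) = 18, nous obtenons v(t) = 18. L'intégrale de la vitesse, avec x(0) = 7, donne la position: x(t) = 18·t + 7. En utilisant x(t) = 18·t + 7 et en substituant t = 2, nous trouvons x = 43.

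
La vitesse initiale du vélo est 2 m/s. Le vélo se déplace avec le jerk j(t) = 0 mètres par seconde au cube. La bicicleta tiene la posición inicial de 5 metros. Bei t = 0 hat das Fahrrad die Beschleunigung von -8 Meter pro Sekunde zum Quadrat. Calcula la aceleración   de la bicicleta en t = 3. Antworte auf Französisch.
Nous devons trouver la primitive de notre équation du jerk j(t) = 0 1 fois. En intégrant le jerk et en utilisant la condition initiale a(0) = -8, nous obtenons a(t) = -8. De l'équation de l'accélération a(t) = -8, nous substituons t = 3 pour obtenir a = -8.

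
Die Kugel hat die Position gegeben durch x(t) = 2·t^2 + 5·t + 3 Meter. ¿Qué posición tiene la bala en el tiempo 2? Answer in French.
De l'équation de la position x(t) = 2·t^2 + 5·t + 3, nous substituons t = 2 pour obtenir x = 21.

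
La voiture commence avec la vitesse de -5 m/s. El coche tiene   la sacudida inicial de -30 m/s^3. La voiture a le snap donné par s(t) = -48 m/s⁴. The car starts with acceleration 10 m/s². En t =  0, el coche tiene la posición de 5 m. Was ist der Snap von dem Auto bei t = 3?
Mit s(t) = -48 und Einsetzen von t = 3, finden wir s = -48.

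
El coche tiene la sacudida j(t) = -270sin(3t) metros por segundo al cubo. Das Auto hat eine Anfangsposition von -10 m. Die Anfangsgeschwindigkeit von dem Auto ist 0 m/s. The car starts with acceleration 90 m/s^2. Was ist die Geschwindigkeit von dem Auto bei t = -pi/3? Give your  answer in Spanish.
Debemos encontrar la antiderivada de nuestra ecuación de la sacudida j(t) = -270·sin(3·t) 2 veces. La antiderivada de la sacudida, con a(0) = 90, da la aceleración: a(t) = 90·cos(3·t). Tomando ∫a(t)dt y aplicando v(0) = 0, encontramos v(t) = 30·sin(3·t). De la ecuación de la velocidad v(t) = 30·sin(3·t), sustituimos t = -pi/3 para obtener v = 0.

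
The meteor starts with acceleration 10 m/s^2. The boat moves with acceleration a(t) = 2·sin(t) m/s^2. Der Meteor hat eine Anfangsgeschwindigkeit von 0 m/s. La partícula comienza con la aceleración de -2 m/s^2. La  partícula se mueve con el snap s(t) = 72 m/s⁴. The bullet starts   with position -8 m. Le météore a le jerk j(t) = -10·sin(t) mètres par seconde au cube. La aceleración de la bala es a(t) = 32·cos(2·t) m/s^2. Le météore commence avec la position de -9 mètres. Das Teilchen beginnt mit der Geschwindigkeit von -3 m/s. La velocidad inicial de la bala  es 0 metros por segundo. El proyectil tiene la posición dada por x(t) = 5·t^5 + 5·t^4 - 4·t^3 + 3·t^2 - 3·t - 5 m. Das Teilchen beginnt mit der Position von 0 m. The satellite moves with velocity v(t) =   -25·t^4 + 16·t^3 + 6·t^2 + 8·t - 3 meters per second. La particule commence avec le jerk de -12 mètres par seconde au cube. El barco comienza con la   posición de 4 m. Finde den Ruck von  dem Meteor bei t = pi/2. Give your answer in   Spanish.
Usando j(t) = -10·sin(t) y sustituyendo t = pi/2, encontramos j = -10.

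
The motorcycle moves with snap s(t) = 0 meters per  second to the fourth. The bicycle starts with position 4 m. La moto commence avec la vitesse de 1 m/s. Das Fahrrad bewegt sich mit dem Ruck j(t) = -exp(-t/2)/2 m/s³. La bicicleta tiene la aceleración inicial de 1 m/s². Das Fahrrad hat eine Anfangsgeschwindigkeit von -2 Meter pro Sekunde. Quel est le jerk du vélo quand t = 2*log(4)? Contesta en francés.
Nous avons le jerk j(t) = -exp(-t/2)/2. En substituant t = 2*log(4): j(2*log(4)) = -1/8.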